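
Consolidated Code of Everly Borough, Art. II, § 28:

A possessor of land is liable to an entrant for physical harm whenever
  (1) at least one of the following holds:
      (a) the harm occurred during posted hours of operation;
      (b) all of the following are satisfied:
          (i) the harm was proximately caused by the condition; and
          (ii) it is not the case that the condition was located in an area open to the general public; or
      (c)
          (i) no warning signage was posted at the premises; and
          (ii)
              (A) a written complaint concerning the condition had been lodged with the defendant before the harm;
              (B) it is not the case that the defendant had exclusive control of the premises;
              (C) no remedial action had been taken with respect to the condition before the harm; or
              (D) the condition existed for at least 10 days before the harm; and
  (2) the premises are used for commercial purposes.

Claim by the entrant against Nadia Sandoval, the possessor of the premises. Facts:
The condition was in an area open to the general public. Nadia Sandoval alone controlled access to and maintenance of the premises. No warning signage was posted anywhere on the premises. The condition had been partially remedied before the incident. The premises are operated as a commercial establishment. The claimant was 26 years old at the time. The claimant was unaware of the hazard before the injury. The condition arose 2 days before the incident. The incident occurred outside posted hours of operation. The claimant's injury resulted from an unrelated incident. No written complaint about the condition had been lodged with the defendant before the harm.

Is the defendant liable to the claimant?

No — not liable.

(a) during posted hours — not satisfied.
(i) proximate cause — fails.
(ii) not (public area) — fails.
So (b) is not satisfied (F AND F).
(i) no signage posted — met.
(A) complaint lodged — not satisfied.
(B) not (exclusive control) — not satisfied.
(C) no remedial action — not met.
(D) condition ≥10 days old — not satisfied.
So (ii) is not satisfied (F OR F OR F OR F).
So (c) is not satisfied (T AND F).
(1) = F OR F OR F = false.
(2) commercial use — holds.
Overall: F AND T → false.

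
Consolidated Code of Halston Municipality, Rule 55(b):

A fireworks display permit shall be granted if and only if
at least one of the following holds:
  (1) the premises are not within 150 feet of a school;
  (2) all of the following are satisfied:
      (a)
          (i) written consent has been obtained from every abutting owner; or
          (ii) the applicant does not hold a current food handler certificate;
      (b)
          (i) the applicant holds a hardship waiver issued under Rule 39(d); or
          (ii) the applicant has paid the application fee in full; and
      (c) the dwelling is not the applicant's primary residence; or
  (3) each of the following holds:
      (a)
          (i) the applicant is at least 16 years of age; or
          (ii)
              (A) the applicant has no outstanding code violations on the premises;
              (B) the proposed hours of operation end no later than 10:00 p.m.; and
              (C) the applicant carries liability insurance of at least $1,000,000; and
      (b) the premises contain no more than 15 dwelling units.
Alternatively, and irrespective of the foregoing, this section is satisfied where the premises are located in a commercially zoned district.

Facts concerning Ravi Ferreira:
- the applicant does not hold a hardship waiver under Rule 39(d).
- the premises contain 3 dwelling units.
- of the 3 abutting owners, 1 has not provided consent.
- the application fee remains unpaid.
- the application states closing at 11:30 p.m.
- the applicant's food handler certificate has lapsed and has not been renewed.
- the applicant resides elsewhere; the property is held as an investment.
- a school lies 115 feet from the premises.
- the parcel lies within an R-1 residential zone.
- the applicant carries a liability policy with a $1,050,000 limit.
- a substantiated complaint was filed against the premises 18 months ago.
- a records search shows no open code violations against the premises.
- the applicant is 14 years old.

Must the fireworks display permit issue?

No — denied.

(1) ≥150 ft from school — fails.
(i) all abutters consent — not met.
(ii) not (food handler cert.) — satisfied.
(a) = F OR T = true.
(i) hardship waiver — fails.
(ii) fee paid — fails.
So (b) is not satisfied (F OR F).
(c) not (primary residence) — met.
(2): T AND F AND T → false.
(i) age ≥ 16 — not met.
(A) no code violations — met.
(B) closes by 10 p.m. — fails.
(C) insurance ≥ $1,000,000 — met.
(ii) = T AND F AND T = false.
(a): F OR F → false.
(b) ≤ 15 units — met.
(3): F AND T → false.
Overall = F OR F OR F = false.
Exception (commercially zoned) — not satisfied.
Result: main false OR exception false → false.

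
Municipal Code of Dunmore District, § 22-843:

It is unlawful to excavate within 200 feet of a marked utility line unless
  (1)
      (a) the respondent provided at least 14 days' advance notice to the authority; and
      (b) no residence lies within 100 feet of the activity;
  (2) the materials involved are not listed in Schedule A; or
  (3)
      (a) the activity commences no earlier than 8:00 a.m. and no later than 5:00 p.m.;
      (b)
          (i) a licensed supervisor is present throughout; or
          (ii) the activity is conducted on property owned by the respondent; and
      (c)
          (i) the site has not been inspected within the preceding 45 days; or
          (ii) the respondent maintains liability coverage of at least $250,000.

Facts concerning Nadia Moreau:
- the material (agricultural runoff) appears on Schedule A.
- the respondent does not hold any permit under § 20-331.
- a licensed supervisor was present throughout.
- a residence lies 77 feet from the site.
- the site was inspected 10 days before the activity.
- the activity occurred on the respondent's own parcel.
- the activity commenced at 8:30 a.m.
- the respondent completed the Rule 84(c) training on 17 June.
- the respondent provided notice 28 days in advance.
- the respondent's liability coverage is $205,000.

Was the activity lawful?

No — unlawful.

(a) ≥14 days' notice — met.
(b) no residence in 100 ft — fails.
(1): T AND F → false.
(2) not (Schedule A material) — not met.
(a) start within hours — holds.
(i) supervisor present — satisfied.
(ii) own property — satisfied.
(b): T OR T → true.
(i) not (site inspected) — not met.
(ii) coverage ≥ $250,000 — not met.
(c): F OR F → false.
(3) = T AND T AND F = false.
Overall = F OR F OR F = false.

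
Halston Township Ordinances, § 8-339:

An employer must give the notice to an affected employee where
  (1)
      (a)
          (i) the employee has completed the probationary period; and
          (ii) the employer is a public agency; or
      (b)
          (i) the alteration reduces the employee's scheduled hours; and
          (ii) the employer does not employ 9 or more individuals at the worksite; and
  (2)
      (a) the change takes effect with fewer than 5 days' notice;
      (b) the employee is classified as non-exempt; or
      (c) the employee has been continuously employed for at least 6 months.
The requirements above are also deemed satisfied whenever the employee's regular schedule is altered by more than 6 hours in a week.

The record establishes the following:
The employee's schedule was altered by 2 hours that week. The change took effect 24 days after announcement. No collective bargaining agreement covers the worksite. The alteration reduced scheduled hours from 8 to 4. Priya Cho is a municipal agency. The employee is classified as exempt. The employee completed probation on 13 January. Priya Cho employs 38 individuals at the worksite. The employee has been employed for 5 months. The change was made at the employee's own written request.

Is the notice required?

No — not required.

(i) past probation — holds.
(ii) public agency — holds.
So (a) is satisfied (T AND T).
(i) hours reduced — holds.
(ii) not (≥ 9 at site) — not met.
(b) = T AND F = false.
So (1) is satisfied (T OR F).
(a) < 5 days' notice — fails.
(b) non-exempt — fails.
(c) tenure ≥ 6 mo. — fails.
(2) = F OR F OR F = false.
Overall = T AND F = false.
Exception (schedule shift > 6h) — not satisfied.
Result: main false OR exception false → false.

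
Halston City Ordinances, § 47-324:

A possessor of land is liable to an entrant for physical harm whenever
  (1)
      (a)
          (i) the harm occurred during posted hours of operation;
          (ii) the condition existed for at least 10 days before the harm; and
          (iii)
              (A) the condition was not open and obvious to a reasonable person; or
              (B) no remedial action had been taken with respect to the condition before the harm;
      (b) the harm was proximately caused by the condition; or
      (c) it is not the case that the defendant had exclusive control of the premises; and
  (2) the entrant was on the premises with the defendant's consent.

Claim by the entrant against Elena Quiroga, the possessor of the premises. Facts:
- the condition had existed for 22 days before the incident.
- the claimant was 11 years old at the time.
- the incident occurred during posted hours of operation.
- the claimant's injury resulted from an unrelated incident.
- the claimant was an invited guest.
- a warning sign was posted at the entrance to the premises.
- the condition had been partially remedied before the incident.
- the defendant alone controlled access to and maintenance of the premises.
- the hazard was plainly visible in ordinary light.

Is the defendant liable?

(i) during posted hours — satisfied.
(ii) condition ≥10 days old — satisfied.
(A) not open/obvious — fails.
(B) no remedial action — fails.
(iii) = F OR F = false.
(a): T AND T AND F → false.
(b) proximate cause — not met.
(c) not (exclusive control) — fails.
So (1) is not satisfied (F OR F OR F).
(2) consent to enter — met.
Overall = F AND T = false.

No — not liable.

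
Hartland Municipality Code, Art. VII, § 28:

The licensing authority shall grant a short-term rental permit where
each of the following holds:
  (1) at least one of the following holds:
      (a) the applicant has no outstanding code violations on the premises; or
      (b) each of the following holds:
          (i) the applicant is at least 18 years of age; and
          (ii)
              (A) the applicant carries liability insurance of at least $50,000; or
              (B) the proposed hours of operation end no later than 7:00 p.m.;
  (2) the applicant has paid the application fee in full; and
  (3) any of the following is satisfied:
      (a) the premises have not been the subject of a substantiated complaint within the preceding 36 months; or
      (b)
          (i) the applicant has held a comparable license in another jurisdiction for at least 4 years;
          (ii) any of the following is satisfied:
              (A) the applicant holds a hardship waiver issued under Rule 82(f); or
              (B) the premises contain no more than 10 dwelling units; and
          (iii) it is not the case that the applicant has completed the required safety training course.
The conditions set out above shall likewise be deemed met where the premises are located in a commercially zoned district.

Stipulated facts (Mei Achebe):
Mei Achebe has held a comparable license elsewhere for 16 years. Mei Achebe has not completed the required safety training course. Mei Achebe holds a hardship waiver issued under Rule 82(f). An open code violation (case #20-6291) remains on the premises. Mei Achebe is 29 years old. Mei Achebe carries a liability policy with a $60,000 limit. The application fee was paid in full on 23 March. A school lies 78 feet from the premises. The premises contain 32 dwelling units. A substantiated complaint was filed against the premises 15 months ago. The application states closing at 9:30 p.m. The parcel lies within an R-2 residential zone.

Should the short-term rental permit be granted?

Yes — granted.

(a) no code violations — fails.
(i) age ≥ 18 — met.
(A) insurance ≥ $50,000 — satisfied.
(B) closes by 7 p.m. — not satisfied.
(ii): T OR F → true.
(b): T AND T → true.
(1) = F OR T = true.
(2) fee paid — holds.
(a) no complaint in 36 mo. — not satisfied.
(i) prior license ≥ 4 yr — satisfied.
(A) hardship waiver — satisfied.
(B) ≤ 10 units — not satisfied.
So (ii) is satisfied (T OR F).
(iii) not (safety training) — met.
(b) = T AND T AND T = true.
(3): F OR T → true.
Overall = T AND T AND T = true.
Exception (commercially zoned) — not satisfied.
Result: main true OR exception false → true.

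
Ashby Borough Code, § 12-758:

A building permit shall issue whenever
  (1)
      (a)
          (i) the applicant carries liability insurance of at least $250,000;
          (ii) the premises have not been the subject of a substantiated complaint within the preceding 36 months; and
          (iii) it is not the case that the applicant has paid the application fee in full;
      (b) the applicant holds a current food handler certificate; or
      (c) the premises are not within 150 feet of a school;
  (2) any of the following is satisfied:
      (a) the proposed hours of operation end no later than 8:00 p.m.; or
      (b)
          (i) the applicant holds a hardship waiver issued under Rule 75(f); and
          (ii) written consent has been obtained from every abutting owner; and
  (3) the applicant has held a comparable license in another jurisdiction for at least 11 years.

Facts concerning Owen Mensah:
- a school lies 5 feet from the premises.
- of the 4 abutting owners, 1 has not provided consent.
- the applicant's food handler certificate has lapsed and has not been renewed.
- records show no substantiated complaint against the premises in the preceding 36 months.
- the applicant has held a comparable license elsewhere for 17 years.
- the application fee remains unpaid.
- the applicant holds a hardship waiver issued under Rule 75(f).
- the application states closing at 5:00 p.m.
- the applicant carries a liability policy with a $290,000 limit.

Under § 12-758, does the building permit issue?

Yes — granted.

(i) insurance ≥ $250,000 — satisfied.
(ii) no complaint in 36 mo. — met.
(iii) not (fee paid) — satisfied.
So (a) is satisfied (T AND T AND T).
(b) food handler cert. — not satisfied.
(c) ≥150 ft from school — not met.
So (1) is satisfied (T OR F OR F).
(a) closes by 8 p.m. — met.
(i) hardship waiver — satisfied.
(ii) all abutters consent — fails.
So (b) is not satisfied (T AND F).
So (2) is satisfied (T OR F).
(3) prior license ≥ 11 yr — holds.
So Overall is satisfied (T AND T AND T).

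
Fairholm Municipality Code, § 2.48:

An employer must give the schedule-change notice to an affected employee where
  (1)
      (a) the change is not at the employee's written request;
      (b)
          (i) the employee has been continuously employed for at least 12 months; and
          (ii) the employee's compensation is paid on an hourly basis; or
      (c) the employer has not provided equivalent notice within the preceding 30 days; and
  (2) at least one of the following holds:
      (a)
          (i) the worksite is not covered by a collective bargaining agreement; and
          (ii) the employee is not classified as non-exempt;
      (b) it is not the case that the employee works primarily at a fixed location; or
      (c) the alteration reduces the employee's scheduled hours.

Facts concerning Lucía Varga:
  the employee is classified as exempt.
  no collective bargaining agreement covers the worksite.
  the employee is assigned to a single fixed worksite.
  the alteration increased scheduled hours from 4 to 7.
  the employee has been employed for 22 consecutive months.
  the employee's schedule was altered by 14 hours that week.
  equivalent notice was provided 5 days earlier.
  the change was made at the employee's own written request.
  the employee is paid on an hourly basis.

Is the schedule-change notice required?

(a) not employee-requested — not met.
(i) tenure ≥ 12 mo. — satisfied.
(ii) hourly-paid — satisfied.
(b) = T AND T = true.
(c) no recent notice — not met.
(1): F OR T OR F → true.
(i) no CBA — holds.
(ii) not (non-exempt) — satisfied.
So (a) is satisfied (T AND T).
(b) not (fixed location) — fails.
(c) hours reduced — fails.
(2) = T OR F OR F = true.
Overall: T AND T → true.

Yes — required.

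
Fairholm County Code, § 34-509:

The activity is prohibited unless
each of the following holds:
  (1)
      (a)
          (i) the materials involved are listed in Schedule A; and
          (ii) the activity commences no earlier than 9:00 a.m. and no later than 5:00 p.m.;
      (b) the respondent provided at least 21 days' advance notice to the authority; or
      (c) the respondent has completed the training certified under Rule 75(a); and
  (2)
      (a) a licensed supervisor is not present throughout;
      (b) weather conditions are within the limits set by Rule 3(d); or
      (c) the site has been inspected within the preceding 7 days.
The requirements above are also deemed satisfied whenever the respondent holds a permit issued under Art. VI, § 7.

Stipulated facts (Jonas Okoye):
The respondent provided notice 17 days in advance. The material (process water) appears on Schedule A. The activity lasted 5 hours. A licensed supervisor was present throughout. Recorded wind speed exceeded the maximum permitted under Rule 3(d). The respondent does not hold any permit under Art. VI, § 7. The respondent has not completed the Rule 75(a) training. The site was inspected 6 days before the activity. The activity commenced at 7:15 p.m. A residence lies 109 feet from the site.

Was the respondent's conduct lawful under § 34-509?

No — unlawful.

(i) Schedule A material — holds.
(ii) start within hours — not met.
(a) = T AND F = false.
(b) ≥21 days' notice — not satisfied.
(c) training certified — fails.
(1): F OR F OR F → false.
(a) not (supervisor present) — not met.
(b) weather ok — not met.
(c) site inspected — holds.
(2): F OR F OR T → true.
Overall: F AND T → false.
Exception (holds permit) — not satisfied.
Result: main false OR exception false → false.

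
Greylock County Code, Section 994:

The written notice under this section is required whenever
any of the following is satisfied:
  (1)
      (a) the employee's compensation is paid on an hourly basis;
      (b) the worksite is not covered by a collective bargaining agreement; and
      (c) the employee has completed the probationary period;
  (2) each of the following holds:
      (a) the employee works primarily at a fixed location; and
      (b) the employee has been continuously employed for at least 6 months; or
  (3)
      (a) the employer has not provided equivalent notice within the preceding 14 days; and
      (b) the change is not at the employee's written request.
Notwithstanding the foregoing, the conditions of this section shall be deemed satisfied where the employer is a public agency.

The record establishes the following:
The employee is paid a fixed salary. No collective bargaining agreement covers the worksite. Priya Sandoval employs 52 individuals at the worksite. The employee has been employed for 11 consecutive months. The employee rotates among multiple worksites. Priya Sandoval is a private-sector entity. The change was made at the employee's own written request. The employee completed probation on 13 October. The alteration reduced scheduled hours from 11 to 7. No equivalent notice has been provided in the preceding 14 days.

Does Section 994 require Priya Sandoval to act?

No — not required.

(a) hourly-paid — fails.
(b) no CBA — satisfied.
(c) past probation — holds.
So (1) is not satisfied (F AND T AND T).
(a) fixed location — not satisfied.
(b) tenure ≥ 6 mo. — satisfied.
So (2) is not satisfied (F AND T).
(a) no recent notice — met.
(b) not employee-requested — fails.
(3): T AND F → false.
Overall = F OR F OR F = false.
Exception (public agency) — not satisfied.
Result: main false OR exception false → false.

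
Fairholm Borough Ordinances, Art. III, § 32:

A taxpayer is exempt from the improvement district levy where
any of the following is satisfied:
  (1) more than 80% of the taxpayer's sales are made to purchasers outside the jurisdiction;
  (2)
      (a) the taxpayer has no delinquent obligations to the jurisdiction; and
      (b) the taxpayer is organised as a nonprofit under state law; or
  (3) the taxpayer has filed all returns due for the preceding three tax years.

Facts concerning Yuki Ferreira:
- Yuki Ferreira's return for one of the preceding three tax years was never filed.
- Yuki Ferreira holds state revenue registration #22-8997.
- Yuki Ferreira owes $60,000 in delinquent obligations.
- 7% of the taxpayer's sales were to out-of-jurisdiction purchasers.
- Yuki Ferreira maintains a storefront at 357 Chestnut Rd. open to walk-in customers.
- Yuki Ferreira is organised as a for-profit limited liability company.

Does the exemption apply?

No — not exempt.

(1) >80% out-of-jur. sales — not satisfied.
(a) no delinquency — not met.
(b) nonprofit — not met.
(2): F AND F → false.
(3) returns current — fails.
So Overall is not satisfied (F OR F OR F).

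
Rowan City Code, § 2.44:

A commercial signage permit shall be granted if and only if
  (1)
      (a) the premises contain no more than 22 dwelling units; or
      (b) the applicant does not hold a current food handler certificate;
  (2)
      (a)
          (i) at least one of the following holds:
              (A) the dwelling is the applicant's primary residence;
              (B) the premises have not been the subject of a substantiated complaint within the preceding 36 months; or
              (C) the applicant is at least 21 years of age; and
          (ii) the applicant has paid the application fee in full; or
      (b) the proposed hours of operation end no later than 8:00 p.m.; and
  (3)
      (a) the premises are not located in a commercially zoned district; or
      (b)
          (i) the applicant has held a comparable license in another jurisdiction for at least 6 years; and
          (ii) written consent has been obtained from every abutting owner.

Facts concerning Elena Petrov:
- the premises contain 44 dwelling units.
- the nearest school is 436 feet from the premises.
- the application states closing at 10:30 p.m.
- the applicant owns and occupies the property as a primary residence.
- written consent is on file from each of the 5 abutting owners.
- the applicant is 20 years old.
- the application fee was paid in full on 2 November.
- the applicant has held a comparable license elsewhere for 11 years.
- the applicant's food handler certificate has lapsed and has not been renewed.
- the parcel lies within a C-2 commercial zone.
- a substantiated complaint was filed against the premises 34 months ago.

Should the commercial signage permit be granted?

(a) ≤ 22 units — not satisfied.
(b) not (food handler cert.) — satisfied.
So (1) is satisfied (F OR T).
(A) primary residence — holds.
(B) no complaint in 36 mo. — fails.
(C) age ≥ 21 — not satisfied.
So (i) is satisfied (T OR F OR F).
(ii) fee paid — holds.
So (a) is satisfied (T AND T).
(b) closes by 8 p.m. — not met.
(2) = T OR F = true.
(a) not (commercially zoned) — not satisfied.
(i) prior license ≥ 6 yr — holds.
(ii) all abutters consent — holds.
(b): T AND T → true.
(3) = F OR T = true.
Overall: T AND T AND T → true.

Yes — granted.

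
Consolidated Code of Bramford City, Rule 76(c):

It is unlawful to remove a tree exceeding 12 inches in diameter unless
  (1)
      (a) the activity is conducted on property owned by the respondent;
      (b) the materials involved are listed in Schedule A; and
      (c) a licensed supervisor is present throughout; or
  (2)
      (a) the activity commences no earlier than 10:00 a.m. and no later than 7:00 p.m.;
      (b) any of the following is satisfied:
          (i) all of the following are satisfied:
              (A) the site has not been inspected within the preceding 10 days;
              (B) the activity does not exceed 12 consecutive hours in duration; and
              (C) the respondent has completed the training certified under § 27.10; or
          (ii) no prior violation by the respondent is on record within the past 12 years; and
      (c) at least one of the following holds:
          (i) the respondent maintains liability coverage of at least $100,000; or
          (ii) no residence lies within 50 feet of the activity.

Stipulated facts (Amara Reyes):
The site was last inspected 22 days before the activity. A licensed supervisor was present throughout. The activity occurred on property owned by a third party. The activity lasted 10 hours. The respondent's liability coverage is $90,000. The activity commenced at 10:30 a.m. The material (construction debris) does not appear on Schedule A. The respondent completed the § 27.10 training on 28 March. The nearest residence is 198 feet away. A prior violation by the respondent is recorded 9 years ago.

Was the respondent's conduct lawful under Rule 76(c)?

Yes — lawful.

(a) own property — not met.
(b) Schedule A material — not satisfied.
(c) supervisor present — satisfied.
(1) = F AND F AND T = false.
(a) start within hours — satisfied.
(A) not (site inspected) — satisfied.
(B) ≤ 12 hrs duration — satisfied.
(C) training certified — satisfied.
(i): T AND T AND T → true.
(ii) no prior violation — not satisfied.
(b): T OR F → true.
(i) coverage ≥ $100,000 — fails.
(ii) no residence in 50 ft — met.
(c): F OR T → true.
So (2) is satisfied (T AND T AND T).
So Overall is satisfied (F OR T).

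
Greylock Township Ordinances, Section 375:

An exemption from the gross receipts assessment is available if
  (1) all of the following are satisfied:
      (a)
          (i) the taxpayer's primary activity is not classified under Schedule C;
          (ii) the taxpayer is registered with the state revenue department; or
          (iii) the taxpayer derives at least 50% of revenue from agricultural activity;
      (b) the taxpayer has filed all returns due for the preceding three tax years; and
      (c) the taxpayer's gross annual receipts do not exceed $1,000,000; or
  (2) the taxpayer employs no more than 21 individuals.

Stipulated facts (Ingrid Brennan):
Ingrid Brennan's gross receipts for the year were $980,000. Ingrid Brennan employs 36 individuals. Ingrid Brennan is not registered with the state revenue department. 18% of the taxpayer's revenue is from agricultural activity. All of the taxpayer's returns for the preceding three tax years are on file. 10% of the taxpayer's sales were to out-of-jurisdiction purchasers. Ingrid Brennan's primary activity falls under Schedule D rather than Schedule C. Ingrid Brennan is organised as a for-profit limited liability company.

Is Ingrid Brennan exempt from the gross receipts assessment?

(i) not (Schedule C activity) — holds.
(ii) state-registered — not met.
(iii) ≥50% agricultural — not satisfied.
(a): T OR F OR F → true.
(b) returns current — met.
(c) receipts ≤ $1,000,000 — met.
So (1) is satisfied (T AND T AND T).
(2) ≤ 21 employees — fails.
Overall = T OR F = true.

Yes — exempt.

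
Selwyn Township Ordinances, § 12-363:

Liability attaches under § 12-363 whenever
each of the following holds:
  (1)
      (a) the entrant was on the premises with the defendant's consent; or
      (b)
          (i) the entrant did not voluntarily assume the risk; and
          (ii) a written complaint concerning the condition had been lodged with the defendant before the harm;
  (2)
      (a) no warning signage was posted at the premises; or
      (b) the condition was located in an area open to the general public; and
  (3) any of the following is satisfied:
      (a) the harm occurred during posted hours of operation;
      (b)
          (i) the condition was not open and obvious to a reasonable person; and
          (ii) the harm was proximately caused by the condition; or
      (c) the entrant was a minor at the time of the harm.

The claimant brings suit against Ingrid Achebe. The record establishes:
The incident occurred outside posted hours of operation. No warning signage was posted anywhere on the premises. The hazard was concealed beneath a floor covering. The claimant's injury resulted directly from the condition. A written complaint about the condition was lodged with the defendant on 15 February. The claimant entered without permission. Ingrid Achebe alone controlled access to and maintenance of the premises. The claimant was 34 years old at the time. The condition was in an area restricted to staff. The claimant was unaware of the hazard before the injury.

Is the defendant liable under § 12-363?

Yes — liable.

(a) consent to enter — fails.
(i) no assumed risk — satisfied.
(ii) complaint lodged — satisfied.
So (b) is satisfied (T AND T).
(1) = F OR T = true.
(a) no signage posted — met.
(b) public area — not satisfied.
(2): T OR F → true.
(a) during posted hours — not met.
(i) not open/obvious — satisfied.
(ii) proximate cause — met.
(b) = T AND T = true.
(c) entrant a minor — not satisfied.
(3) = F OR T OR F = true.
So Overall is satisfied (T AND T AND T).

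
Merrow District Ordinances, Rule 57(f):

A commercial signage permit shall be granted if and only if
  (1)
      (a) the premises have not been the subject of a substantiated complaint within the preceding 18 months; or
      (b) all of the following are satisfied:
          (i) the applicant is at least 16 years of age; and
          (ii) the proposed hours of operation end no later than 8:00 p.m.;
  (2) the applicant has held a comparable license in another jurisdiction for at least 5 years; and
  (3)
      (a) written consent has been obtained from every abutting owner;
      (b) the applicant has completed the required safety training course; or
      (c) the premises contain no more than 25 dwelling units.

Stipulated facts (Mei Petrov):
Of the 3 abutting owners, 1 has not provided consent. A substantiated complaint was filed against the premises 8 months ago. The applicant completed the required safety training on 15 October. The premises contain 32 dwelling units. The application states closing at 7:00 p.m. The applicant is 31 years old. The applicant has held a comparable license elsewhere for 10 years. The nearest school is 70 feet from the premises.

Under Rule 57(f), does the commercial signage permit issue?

(a) no complaint in 18 mo. — not met.
(i) age ≥ 16 — holds.
(ii) closes by 8 p.m. — satisfied.
(b): T AND T → true.
So (1) is satisfied (F OR T).
(2) prior license ≥ 5 yr — satisfied.
(a) all abutters consent — fails.
(b) safety training — holds.
(c) ≤ 25 units — fails.
So (3) is satisfied (F OR T OR F).
Overall = T AND T AND T = true.

Yes — granted.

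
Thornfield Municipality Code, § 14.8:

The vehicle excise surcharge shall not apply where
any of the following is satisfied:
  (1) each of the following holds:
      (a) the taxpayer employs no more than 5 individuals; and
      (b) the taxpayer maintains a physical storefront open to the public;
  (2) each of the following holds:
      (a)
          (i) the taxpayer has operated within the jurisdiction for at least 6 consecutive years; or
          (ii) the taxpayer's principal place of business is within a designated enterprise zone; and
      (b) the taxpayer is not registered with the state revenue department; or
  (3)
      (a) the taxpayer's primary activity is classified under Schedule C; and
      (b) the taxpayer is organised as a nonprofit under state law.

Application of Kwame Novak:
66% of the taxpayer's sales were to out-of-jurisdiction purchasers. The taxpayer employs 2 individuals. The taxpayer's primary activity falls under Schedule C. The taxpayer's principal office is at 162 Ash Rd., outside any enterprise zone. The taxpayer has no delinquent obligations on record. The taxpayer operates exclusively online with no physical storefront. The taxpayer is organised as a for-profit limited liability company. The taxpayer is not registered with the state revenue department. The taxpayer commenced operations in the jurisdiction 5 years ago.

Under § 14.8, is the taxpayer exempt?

(a) ≤ 5 employees — satisfied.
(b) has storefront — not met.
(1) = T AND F = false.
(i) ≥ 6 yrs in jurisdiction — fails.
(ii) in enterprise zone — fails.
So (a) is not satisfied (F OR F).
(b) not (state-registered) — holds.
So (2) is not satisfied (F AND T).
(a) Schedule C activity — holds.
(b) nonprofit — not met.
(3) = T AND F = false.
So Overall is not satisfied (F OR F OR F).

No — not exempt.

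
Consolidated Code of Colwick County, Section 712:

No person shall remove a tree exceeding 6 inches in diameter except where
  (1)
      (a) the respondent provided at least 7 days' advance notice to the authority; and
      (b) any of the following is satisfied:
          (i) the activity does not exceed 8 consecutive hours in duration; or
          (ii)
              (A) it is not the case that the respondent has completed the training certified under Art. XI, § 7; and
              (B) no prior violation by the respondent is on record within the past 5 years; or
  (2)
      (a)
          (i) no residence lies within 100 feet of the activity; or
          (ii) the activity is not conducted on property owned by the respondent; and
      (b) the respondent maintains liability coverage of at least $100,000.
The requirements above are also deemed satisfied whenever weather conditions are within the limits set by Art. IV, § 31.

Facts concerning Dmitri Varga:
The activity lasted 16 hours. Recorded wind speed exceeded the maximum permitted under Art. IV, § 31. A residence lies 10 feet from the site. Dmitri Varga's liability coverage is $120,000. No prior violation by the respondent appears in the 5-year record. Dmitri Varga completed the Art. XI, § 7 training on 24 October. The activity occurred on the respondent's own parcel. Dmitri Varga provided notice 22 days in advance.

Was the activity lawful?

(a) ≥7 days' notice — satisfied.
(i) ≤ 8 hrs duration — fails.
(A) not (training certified) — not met.
(B) no prior violation — met.
(ii) = F AND T = false.
(b) = F OR F = false.
(1): T AND F → false.
(i) no residence in 100 ft — not satisfied.
(ii) not (own property) — not satisfied.
(a): F OR F → false.
(b) coverage ≥ $100,000 — satisfied.
(2): F AND T → false.
Overall = F OR F = false.
Exception (weather ok) — not satisfied.
Result: main false OR exception false → false.

No — unlawful.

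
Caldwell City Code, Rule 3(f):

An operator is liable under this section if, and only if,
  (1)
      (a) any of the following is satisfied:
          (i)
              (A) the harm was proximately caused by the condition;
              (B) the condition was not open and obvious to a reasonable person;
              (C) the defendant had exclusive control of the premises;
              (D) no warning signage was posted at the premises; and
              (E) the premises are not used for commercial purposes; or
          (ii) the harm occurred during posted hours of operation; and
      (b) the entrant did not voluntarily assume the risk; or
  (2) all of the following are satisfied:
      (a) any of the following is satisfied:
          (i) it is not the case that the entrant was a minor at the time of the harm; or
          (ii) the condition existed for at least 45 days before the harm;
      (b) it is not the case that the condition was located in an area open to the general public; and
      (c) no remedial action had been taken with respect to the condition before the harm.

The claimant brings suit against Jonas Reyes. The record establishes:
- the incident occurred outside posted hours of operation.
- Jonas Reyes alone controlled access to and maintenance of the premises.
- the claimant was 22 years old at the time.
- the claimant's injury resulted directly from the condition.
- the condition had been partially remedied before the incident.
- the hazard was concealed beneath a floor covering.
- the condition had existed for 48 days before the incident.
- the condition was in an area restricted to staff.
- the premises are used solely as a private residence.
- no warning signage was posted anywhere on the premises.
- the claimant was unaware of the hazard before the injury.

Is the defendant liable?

Yes — liable.

(A) proximate cause — met.
(B) not open/obvious — holds.
(C) exclusive control — met.
(D) no signage posted — satisfied.
(E) not (commercial use) — satisfied.
So (i) is satisfied (T AND T AND T AND T AND T).
(ii) during posted hours — fails.
(a) = T OR F = true.
(b) no assumed risk — satisfied.
(1) = T AND T = true.
(i) not (entrant a minor) — holds.
(ii) condition ≥45 days old — met.
So (a) is satisfied (T OR T).
(b) not (public area) — holds.
(c) no remedial action — not satisfied.
(2) = T AND T AND F = false.
Overall = T OR F = true.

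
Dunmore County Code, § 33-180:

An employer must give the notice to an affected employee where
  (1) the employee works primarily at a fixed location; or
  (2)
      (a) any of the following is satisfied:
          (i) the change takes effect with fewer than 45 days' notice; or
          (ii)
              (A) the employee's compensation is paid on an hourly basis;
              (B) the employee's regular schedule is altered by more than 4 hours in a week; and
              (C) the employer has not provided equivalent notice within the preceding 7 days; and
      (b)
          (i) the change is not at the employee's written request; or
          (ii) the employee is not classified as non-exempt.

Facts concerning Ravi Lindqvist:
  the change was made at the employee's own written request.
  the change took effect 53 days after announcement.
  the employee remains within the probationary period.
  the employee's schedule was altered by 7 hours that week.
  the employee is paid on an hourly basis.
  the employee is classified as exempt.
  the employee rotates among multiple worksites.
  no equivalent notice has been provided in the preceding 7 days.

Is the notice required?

(1) fixed location — not satisfied.
(i) < 45 days' notice — not satisfied.
(A) hourly-paid — holds.
(B) schedule shift > 4h — met.
(C) no recent notice — met.
(ii): T AND T AND T → true.
(a) = F OR T = true.
(i) not employee-requested — fails.
(ii) not (non-exempt) — met.
So (b) is satisfied (F OR T).
So (2) is satisfied (T AND T).
Overall = F OR T = true.

Yes — required.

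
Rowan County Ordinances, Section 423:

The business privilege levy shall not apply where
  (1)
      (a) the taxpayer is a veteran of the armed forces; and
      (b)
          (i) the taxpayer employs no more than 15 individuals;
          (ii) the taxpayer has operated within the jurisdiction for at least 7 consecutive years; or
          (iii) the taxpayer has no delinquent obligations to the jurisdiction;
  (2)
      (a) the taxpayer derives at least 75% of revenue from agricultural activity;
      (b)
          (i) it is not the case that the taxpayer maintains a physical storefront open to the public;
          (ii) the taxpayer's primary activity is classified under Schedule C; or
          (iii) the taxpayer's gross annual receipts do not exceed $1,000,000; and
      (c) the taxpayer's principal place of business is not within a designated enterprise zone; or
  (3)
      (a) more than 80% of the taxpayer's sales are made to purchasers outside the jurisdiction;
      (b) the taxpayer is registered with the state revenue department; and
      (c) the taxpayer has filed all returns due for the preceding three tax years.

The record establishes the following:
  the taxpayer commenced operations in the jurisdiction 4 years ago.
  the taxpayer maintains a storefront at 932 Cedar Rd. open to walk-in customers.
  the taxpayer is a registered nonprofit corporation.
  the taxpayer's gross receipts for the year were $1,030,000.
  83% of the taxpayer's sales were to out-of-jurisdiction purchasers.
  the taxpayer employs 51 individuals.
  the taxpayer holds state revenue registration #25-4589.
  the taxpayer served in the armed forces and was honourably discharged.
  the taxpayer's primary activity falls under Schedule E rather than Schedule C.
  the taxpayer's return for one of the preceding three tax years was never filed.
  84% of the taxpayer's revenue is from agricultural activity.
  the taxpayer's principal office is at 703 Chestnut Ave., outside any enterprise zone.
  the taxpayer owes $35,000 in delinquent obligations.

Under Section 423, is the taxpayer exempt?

(a) veteran — satisfied.
(i) ≤ 15 employees — not met.
(ii) ≥ 7 yrs in jurisdiction — not met.
(iii) no delinquency — not satisfied.
(b): F OR F OR F → false.
(1) = T AND F = false.
(a) ≥75% agricultural — satisfied.
(i) not (has storefront) — not satisfied.
(ii) Schedule C activity — not met.
(iii) receipts ≤ $1,000,000 — not satisfied.
(b): F OR F OR F → false.
(c) not (in enterprise zone) — satisfied.
(2) = T AND F AND T = false.
(a) >80% out-of-jur. sales — satisfied.
(b) state-registered — holds.
(c) returns current — fails.
(3): T AND T AND F → false.
Overall = F OR F OR F = false.

No — not exempt.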